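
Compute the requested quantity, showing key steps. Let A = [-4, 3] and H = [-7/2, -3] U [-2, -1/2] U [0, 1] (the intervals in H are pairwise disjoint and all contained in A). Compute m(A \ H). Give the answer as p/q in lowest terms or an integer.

The ambient interval has length m(A) = 3 - (-4) = 7.
Since the holes are disjoint and sit inside A, by finite additivity
  m(H) = sum_i (b_i - a_i), and m(A \ H) = m(A) - m(H).
Computing the hole measures:
  m(H_1) = -3 - (-7/2) = 1/2.
  m(H_2) = -1/2 - (-2) = 3/2.
  m(H_3) = 1 - 0 = 1.
Summed: m(H) = 1/2 + 3/2 + 1 = 3.
So m(A \ H) = 7 - 3 = 4.

4


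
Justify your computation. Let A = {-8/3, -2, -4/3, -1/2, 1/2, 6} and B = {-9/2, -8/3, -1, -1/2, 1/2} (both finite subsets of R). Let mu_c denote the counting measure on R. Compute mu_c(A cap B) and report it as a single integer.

Counting measure on a finite set equals cardinality. mu_c(A cap B) = |A cap B| (elements appearing in both).
Enumerating the elements of A that also lie in B gives 3 element(s).
So mu_c(A cap B) = 3.

3


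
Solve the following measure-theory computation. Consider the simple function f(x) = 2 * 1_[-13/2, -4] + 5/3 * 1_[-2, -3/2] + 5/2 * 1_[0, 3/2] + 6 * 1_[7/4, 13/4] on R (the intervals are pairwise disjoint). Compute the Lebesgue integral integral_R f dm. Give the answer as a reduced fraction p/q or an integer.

For a simple function f = sum_i c_i * 1_{A_i} with disjoint A_i,
  integral f dm = sum_i c_i * m(A_i).
Lengths of the A_i:
  m(A_1) = -4 - (-13/2) = 5/2.
  m(A_2) = -3/2 - (-2) = 1/2.
  m(A_3) = 3/2 - 0 = 3/2.
  m(A_4) = 13/4 - 7/4 = 3/2.
Contributions c_i * m(A_i):
  (2) * (5/2) = 5.
  (5/3) * (1/2) = 5/6.
  (5/2) * (3/2) = 15/4.
  (6) * (3/2) = 9.
Total: 5 + 5/6 + 15/4 + 9 = 223/12.

223/12


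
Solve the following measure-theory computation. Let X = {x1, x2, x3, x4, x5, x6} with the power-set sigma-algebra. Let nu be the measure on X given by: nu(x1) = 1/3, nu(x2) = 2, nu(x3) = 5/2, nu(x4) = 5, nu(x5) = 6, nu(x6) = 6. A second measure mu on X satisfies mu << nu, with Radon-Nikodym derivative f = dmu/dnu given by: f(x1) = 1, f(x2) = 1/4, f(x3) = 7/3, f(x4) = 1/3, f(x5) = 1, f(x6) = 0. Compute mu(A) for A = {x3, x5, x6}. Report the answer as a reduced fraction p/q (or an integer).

By the defining property of the Radon-Nikodym derivative, for every measurable set A,
  mu(A) = integral_A f dnu.
Since nu is a discrete measure concentrated on the atoms of X, the integral over A reduces to the sum
  mu(A) = sum_{x in A} f(x) * nu({x}).
Computing each term:
  x3: f(x3) * nu(x3) = 7/3 * 5/2 = 35/6.
  x5: f(x5) * nu(x5) = 1 * 6 = 6.
  x6: f(x6) * nu(x6) = 0 * 6 = 0.
Summing: mu(A) = 35/6 + 6 + 0 = 71/6.

71/6


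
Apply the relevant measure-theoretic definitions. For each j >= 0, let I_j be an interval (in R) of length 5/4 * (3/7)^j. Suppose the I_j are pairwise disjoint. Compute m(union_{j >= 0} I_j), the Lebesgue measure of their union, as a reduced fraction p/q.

By countable additivity of the Lebesgue measure on pairwise disjoint measurable sets,
  m(union_{j >= 0} I_j) = sum_{j >= 0} m(I_j) = sum_{j >= 0} a * r^j,
  with a = 5/4 and r = 3/7.
Since 0 < r = 3/7 < 1, the geometric series converges:
  sum_{j >= 0} a * r^j = a / (1 - r).
  = 5/4 / (1 - 3/7)
  = 5/4 / (4/7)
  = 35/16.

35/16


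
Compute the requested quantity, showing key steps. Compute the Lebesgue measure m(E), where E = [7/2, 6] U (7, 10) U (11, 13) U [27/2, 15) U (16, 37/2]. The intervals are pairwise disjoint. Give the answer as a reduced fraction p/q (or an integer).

For pairwise disjoint intervals, m(union_i I_i) = sum_i m(I_i),
and m is invariant under swapping open/closed endpoints (single points have measure 0).
So m(E) = sum_i (b_i - a_i).
  I_1 has length 6 - 7/2 = 5/2.
  I_2 has length 10 - 7 = 3.
  I_3 has length 13 - 11 = 2.
  I_4 has length 15 - 27/2 = 3/2.
  I_5 has length 37/2 - 16 = 5/2.
Summing:
  m(E) = 5/2 + 3 + 2 + 3/2 + 5/2 = 23/2.

23/2


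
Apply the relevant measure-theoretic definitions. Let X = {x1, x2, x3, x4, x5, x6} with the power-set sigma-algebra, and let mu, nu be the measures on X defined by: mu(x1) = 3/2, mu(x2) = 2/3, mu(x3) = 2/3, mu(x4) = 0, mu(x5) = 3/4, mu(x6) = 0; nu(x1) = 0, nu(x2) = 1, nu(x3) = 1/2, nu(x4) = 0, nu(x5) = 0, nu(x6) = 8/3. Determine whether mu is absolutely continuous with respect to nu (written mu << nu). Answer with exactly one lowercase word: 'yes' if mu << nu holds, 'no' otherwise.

mu << nu means: every nu-null measurable set is also mu-null; equivalently, for every atom x, if nu({x}) = 0 then mu({x}) = 0.
Checking each atom:
  x1: nu = 0, mu = 3/2 > 0 -> violates mu << nu.
  x2: nu = 1 > 0 -> no constraint.
  x3: nu = 1/2 > 0 -> no constraint.
  x4: nu = 0, mu = 0 -> consistent with mu << nu.
  x5: nu = 0, mu = 3/4 > 0 -> violates mu << nu.
  x6: nu = 8/3 > 0 -> no constraint.
The atom(s) x1, x5 violate the condition (nu = 0 but mu > 0). Therefore mu is NOT absolutely continuous w.r.t. nu.

no


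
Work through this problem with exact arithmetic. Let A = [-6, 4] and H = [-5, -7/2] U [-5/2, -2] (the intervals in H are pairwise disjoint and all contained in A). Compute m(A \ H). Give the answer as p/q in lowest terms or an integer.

The ambient interval has length m(A) = 4 - (-6) = 10.
Since the holes are disjoint and sit inside A, by finite additivity
  m(H) = sum_i (b_i - a_i), and m(A \ H) = m(A) - m(H).
Computing the hole measures:
  m(H_1) = -7/2 - (-5) = 3/2.
  m(H_2) = -2 - (-5/2) = 1/2.
Summed: m(H) = 3/2 + 1/2 = 2.
So m(A \ H) = 10 - 2 = 8.

8


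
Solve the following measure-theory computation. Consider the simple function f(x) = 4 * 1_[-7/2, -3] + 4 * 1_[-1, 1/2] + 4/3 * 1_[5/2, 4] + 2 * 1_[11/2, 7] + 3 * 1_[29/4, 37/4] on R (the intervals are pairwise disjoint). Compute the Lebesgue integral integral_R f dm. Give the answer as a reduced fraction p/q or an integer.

For a simple function f = sum_i c_i * 1_{A_i} with disjoint A_i,
  integral f dm = sum_i c_i * m(A_i).
Lengths of the A_i:
  m(A_1) = -3 - (-7/2) = 1/2.
  m(A_2) = 1/2 - (-1) = 3/2.
  m(A_3) = 4 - 5/2 = 3/2.
  m(A_4) = 7 - 11/2 = 3/2.
  m(A_5) = 37/4 - 29/4 = 2.
Contributions c_i * m(A_i):
  (4) * (1/2) = 2.
  (4) * (3/2) = 6.
  (4/3) * (3/2) = 2.
  (2) * (3/2) = 3.
  (3) * (2) = 6.
Total: 2 + 6 + 2 + 3 + 6 = 19.

19


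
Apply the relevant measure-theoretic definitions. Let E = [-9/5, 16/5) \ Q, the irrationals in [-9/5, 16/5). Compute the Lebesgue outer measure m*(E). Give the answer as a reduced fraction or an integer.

The interval I = [-9/5, 16/5) has m(I) = 16/5 - (-9/5) = 5 (endpoints are measure-zero, so open/closed/half-open agree). Write I = (I cap Q) u (I \ Q). The rationals in I are countable, so m*(I cap Q) = 0 (cover each rational by intervals whose total length is arbitrarily small). By countable subadditivity m*(I) <= m*(I cap Q) + m*(I \ Q), hence m*(I \ Q) >= m(I) = 5. The reverse inequality m*(I \ Q) <= m*(I) = 5 is trivial since (I \ Q) is a subset of I. Therefore m*(I \ Q) = 5.

5


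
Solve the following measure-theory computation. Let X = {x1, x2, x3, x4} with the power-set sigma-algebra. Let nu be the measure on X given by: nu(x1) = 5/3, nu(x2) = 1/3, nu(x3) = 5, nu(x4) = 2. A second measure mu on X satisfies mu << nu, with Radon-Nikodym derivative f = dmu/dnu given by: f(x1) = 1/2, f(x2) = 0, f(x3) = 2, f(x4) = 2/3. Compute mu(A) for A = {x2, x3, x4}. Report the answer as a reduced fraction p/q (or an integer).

By the defining property of the Radon-Nikodym derivative, for every measurable set A,
  mu(A) = integral_A f dnu.
Since nu is a discrete measure concentrated on the atoms of X, the integral over A reduces to the sum
  mu(A) = sum_{x in A} f(x) * nu({x}).
Computing each term:
  x2: f(x2) * nu(x2) = 0 * 1/3 = 0.
  x3: f(x3) * nu(x3) = 2 * 5 = 10.
  x4: f(x4) * nu(x4) = 2/3 * 2 = 4/3.
Summing: mu(A) = 0 + 10 + 4/3 = 34/3.

34/3


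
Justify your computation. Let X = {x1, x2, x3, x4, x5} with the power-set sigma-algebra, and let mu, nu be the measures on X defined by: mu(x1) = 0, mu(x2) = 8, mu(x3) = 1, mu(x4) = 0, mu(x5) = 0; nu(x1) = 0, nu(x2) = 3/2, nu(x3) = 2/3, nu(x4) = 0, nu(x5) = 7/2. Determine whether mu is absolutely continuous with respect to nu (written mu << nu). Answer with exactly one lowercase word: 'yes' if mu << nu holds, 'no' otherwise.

mu << nu means: every nu-null measurable set is also mu-null; equivalently, for every atom x, if nu({x}) = 0 then mu({x}) = 0.
Checking each atom:
  x1: nu = 0, mu = 0 -> consistent with mu << nu.
  x2: nu = 3/2 > 0 -> no constraint.
  x3: nu = 2/3 > 0 -> no constraint.
  x4: nu = 0, mu = 0 -> consistent with mu << nu.
  x5: nu = 7/2 > 0 -> no constraint.
No atom violates the condition. Therefore mu << nu.

yes


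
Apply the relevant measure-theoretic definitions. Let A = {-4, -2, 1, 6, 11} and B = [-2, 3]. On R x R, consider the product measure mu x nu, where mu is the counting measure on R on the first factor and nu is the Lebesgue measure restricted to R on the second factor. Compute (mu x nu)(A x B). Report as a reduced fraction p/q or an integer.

For a measurable rectangle A x B, the product measure satisfies
  (mu x nu)(A x B) = mu(A) * nu(B).
  mu(A) = 5.
  nu(B) = 5.
  (mu x nu)(A x B) = 5 * 5 = 25.

25


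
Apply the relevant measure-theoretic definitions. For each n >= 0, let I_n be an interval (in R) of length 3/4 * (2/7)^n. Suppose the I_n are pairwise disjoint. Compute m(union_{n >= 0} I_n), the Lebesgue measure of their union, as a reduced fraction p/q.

By countable additivity of the Lebesgue measure on pairwise disjoint measurable sets,
  m(union_{n >= 0} I_n) = sum_{n >= 0} m(I_n) = sum_{n >= 0} a * r^n,
  with a = 3/4 and r = 2/7.
Since 0 < r = 2/7 < 1, the geometric series converges:
  sum_{n >= 0} a * r^n = a / (1 - r).
  = 3/4 / (1 - 2/7)
  = 3/4 / (5/7)
  = 21/20.

21/20


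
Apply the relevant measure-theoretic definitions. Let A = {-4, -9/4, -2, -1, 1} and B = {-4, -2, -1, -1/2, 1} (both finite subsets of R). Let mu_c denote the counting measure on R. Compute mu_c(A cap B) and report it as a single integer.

Counting measure on a finite set equals cardinality. mu_c(A cap B) = |A cap B| (elements appearing in both).
Enumerating the elements of A that also lie in B gives 4 element(s).
So mu_c(A cap B) = 4.

4


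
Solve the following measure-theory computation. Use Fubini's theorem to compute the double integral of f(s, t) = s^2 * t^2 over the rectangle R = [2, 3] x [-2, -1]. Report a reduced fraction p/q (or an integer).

f(s, t) is a tensor product of a function of s and a function of t, and both factors are bounded continuous (hence Lebesgue integrable) on the rectangle, so Fubini's theorem applies:
  integral_R f d(m x m) = (integral_a1^b1 s^2 ds) * (integral_a2^b2 t^2 dt).
Inner integral in s: integral_{2}^{3} s^2 ds = (3^3 - 2^3)/3
  = 19/3.
Inner integral in t: integral_{-2}^{-1} t^2 dt = ((-1)^3 - (-2)^3)/3
  = 7/3.
Product: (19/3) * (7/3) = 133/9.

133/9


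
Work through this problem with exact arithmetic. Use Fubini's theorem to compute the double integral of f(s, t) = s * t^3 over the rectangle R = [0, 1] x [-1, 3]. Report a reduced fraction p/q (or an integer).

f(s, t) is a tensor product of a function of s and a function of t, and both factors are bounded continuous (hence Lebesgue integrable) on the rectangle, so Fubini's theorem applies:
  integral_R f d(m x m) = (integral_a1^b1 s ds) * (integral_a2^b2 t^3 dt).
Inner integral in s: integral_{0}^{1} s ds = (1^2 - 0^2)/2
  = 1/2.
Inner integral in t: integral_{-1}^{3} t^3 dt = (3^4 - (-1)^4)/4
  = 20.
Product: (1/2) * (20) = 10.

10


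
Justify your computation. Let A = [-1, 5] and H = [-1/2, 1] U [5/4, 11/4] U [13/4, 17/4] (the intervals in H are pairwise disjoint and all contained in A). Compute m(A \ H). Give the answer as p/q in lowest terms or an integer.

The ambient interval has length m(A) = 5 - (-1) = 6.
Since the holes are disjoint and sit inside A, by finite additivity
  m(H) = sum_i (b_i - a_i), and m(A \ H) = m(A) - m(H).
Computing the hole measures:
  m(H_1) = 1 - (-1/2) = 3/2.
  m(H_2) = 11/4 - 5/4 = 3/2.
  m(H_3) = 17/4 - 13/4 = 1.
Summed: m(H) = 3/2 + 3/2 + 1 = 4.
So m(A \ H) = 6 - 4 = 2.

2


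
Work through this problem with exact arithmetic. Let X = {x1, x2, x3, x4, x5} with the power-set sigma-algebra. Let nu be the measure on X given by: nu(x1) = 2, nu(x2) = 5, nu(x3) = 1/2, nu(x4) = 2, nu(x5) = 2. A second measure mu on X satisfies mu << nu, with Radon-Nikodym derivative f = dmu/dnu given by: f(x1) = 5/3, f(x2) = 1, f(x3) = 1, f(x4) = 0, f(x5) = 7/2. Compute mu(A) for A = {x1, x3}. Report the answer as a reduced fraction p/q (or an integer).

By the defining property of the Radon-Nikodym derivative, for every measurable set A,
  mu(A) = integral_A f dnu.
Since nu is a discrete measure concentrated on the atoms of X, the integral over A reduces to the sum
  mu(A) = sum_{x in A} f(x) * nu({x}).
Computing each term:
  x1: f(x1) * nu(x1) = 5/3 * 2 = 10/3.
  x3: f(x3) * nu(x3) = 1 * 1/2 = 1/2.
Summing: mu(A) = 10/3 + 1/2 = 23/6.

23/6


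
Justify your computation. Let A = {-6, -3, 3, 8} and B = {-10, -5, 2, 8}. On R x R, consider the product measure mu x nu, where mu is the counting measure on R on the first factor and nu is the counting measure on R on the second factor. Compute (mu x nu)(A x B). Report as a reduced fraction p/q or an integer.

For a measurable rectangle A x B, the product measure satisfies
  (mu x nu)(A x B) = mu(A) * nu(B).
  mu(A) = 4.
  nu(B) = 4.
  (mu x nu)(A x B) = 4 * 4 = 16.

16


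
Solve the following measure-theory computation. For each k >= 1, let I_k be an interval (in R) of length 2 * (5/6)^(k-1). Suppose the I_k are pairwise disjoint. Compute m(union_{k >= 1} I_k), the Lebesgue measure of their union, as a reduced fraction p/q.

By countable additivity of the Lebesgue measure on pairwise disjoint measurable sets,
  m(union_{k >= 1} I_k) = sum_{k >= 1} m(I_k) = sum_{k >= 1} a * r^(k-1),
  with a = 2 and r = 5/6.
Since 0 < r = 5/6 < 1, the geometric series converges:
  sum_{k >= 1} a * r^(k-1) = a / (1 - r).
  = 2 / (1 - 5/6)
  = 2 / (1/6)
  = 12.

12


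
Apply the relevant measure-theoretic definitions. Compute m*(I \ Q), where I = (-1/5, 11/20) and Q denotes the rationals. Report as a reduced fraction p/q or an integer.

The interval I = (-1/5, 11/20) has m(I) = 11/20 - (-1/5) = 3/4 (endpoints are measure-zero, so open/closed/half-open agree). Write I = (I cap Q) u (I \ Q). The rationals in I are countable, so m*(I cap Q) = 0 (cover each rational by intervals whose total length is arbitrarily small). By countable subadditivity m*(I) <= m*(I cap Q) + m*(I \ Q), hence m*(I \ Q) >= m(I) = 3/4. The reverse inequality m*(I \ Q) <= m*(I) = 3/4 is trivial since (I \ Q) is a subset of I. Therefore m*(I \ Q) = 3/4.

3/4


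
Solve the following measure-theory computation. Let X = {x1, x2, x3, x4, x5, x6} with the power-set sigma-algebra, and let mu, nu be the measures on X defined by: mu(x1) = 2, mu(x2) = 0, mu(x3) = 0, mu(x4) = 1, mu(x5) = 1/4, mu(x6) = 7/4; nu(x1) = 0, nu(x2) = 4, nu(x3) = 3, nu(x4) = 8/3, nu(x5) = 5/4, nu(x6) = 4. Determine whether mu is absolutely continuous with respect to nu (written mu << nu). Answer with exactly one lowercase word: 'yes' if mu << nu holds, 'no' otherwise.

mu << nu means: every nu-null measurable set is also mu-null; equivalently, for every atom x, if nu({x}) = 0 then mu({x}) = 0.
Checking each atom:
  x1: nu = 0, mu = 2 > 0 -> violates mu << nu.
  x2: nu = 4 > 0 -> no constraint.
  x3: nu = 3 > 0 -> no constraint.
  x4: nu = 8/3 > 0 -> no constraint.
  x5: nu = 5/4 > 0 -> no constraint.
  x6: nu = 4 > 0 -> no constraint.
The atom(s) x1 violate the condition (nu = 0 but mu > 0). Therefore mu is NOT absolutely continuous w.r.t. nu.

no


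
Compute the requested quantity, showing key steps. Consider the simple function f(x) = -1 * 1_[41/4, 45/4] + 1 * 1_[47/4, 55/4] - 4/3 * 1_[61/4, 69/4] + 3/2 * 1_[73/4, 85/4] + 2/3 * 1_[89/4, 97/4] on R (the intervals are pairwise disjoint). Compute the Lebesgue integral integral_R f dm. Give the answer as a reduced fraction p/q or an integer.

For a simple function f = sum_i c_i * 1_{A_i} with disjoint A_i,
  integral f dm = sum_i c_i * m(A_i).
Lengths of the A_i:
  m(A_1) = 45/4 - 41/4 = 1.
  m(A_2) = 55/4 - 47/4 = 2.
  m(A_3) = 69/4 - 61/4 = 2.
  m(A_4) = 85/4 - 73/4 = 3.
  m(A_5) = 97/4 - 89/4 = 2.
Contributions c_i * m(A_i):
  (-1) * (1) = -1.
  (1) * (2) = 2.
  (-4/3) * (2) = -8/3.
  (3/2) * (3) = 9/2.
  (2/3) * (2) = 4/3.
Total: -1 + 2 - 8/3 + 9/2 + 4/3 = 25/6.

25/6


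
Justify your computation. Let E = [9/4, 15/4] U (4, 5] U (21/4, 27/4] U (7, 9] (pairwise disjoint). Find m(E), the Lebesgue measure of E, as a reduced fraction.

For pairwise disjoint intervals, m(union_i I_i) = sum_i m(I_i),
and m is invariant under swapping open/closed endpoints (single points have measure 0).
So m(E) = sum_i (b_i - a_i).
  I_1 has length 15/4 - 9/4 = 3/2.
  I_2 has length 5 - 4 = 1.
  I_3 has length 27/4 - 21/4 = 3/2.
  I_4 has length 9 - 7 = 2.
Summing:
  m(E) = 3/2 + 1 + 3/2 + 2 = 6.

6


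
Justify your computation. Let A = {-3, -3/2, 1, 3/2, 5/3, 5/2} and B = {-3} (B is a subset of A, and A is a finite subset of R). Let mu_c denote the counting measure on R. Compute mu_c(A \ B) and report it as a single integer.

Counting measure assigns mu_c(E) = |E| (number of elements) when E is finite. For B subset A, A \ B is the set of elements of A not in B, so |A \ B| = |A| - |B|.
|A| = 6, |B| = 1, so mu_c(A \ B) = 6 - 1 = 5.

5


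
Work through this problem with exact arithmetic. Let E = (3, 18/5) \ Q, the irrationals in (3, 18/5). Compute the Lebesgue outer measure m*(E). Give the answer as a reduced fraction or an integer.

The interval I = (3, 18/5) has m(I) = 18/5 - 3 = 3/5 (endpoints are measure-zero, so open/closed/half-open agree). Write I = (I cap Q) u (I \ Q). The rationals in I are countable, so m*(I cap Q) = 0 (cover each rational by intervals whose total length is arbitrarily small). By countable subadditivity m*(I) <= m*(I cap Q) + m*(I \ Q), hence m*(I \ Q) >= m(I) = 3/5. The reverse inequality m*(I \ Q) <= m*(I) = 3/5 is trivial since (I \ Q) is a subset of I. Therefore m*(I \ Q) = 3/5.

3/5


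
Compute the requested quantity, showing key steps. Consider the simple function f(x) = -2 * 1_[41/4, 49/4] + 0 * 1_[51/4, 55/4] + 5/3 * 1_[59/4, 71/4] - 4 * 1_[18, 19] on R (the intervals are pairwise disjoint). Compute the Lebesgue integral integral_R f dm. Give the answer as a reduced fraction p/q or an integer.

For a simple function f = sum_i c_i * 1_{A_i} with disjoint A_i,
  integral f dm = sum_i c_i * m(A_i).
Lengths of the A_i:
  m(A_1) = 49/4 - 41/4 = 2.
  m(A_2) = 55/4 - 51/4 = 1.
  m(A_3) = 71/4 - 59/4 = 3.
  m(A_4) = 19 - 18 = 1.
Contributions c_i * m(A_i):
  (-2) * (2) = -4.
  (0) * (1) = 0.
  (5/3) * (3) = 5.
  (-4) * (1) = -4.
Total: -4 + 0 + 5 - 4 = -3.

-3


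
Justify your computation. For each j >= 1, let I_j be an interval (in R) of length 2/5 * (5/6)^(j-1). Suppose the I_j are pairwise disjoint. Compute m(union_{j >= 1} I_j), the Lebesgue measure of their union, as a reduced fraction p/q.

By countable additivity of the Lebesgue measure on pairwise disjoint measurable sets,
  m(union_{j >= 1} I_j) = sum_{j >= 1} m(I_j) = sum_{j >= 1} a * r^(j-1),
  with a = 2/5 and r = 5/6.
Since 0 < r = 5/6 < 1, the geometric series converges:
  sum_{j >= 1} a * r^(j-1) = a / (1 - r).
  = 2/5 / (1 - 5/6)
  = 2/5 / (1/6)
  = 12/5.

12/5


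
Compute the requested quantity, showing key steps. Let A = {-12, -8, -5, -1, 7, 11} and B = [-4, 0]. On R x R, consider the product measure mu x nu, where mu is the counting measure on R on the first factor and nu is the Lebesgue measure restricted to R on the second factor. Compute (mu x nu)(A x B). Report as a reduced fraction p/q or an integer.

For a measurable rectangle A x B, the product measure satisfies
  (mu x nu)(A x B) = mu(A) * nu(B).
  mu(A) = 6.
  nu(B) = 4.
  (mu x nu)(A x B) = 6 * 4 = 24.

24


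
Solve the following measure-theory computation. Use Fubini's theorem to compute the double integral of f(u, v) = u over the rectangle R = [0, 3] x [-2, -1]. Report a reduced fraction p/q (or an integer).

f(u, v) is a tensor product of a function of u and a function of v, and both factors are bounded continuous (hence Lebesgue integrable) on the rectangle, so Fubini's theorem applies:
  integral_R f d(m x m) = (integral_a1^b1 u du) * (integral_a2^b2 1 dv).
Inner integral in u: integral_{0}^{3} u du = (3^2 - 0^2)/2
  = 9/2.
Inner integral in v: integral_{-2}^{-1} 1 dv = ((-1)^1 - (-2)^1)/1
  = 1.
Product: (9/2) * (1) = 9/2.

9/2


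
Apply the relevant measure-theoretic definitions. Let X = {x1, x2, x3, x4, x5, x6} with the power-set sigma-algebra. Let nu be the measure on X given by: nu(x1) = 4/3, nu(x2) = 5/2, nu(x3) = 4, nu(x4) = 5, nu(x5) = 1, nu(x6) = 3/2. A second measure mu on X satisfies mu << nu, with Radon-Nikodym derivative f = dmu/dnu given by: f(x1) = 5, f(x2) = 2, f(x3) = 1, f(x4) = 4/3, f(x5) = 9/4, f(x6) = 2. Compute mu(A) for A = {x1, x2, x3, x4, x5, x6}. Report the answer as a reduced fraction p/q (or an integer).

By the defining property of the Radon-Nikodym derivative, for every measurable set A,
  mu(A) = integral_A f dnu.
Since nu is a discrete measure concentrated on the atoms of X, the integral over A reduces to the sum
  mu(A) = sum_{x in A} f(x) * nu({x}).
Computing each term:
  x1: f(x1) * nu(x1) = 5 * 4/3 = 20/3.
  x2: f(x2) * nu(x2) = 2 * 5/2 = 5.
  x3: f(x3) * nu(x3) = 1 * 4 = 4.
  x4: f(x4) * nu(x4) = 4/3 * 5 = 20/3.
  x5: f(x5) * nu(x5) = 9/4 * 1 = 9/4.
  x6: f(x6) * nu(x6) = 2 * 3/2 = 3.
Summing: mu(A) = 20/3 + 5 + 4 + 20/3 + 9/4 + 3 = 331/12.

331/12


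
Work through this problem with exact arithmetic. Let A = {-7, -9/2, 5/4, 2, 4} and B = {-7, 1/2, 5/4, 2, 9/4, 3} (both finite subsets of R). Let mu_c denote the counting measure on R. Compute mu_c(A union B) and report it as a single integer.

Counting measure on a finite set equals cardinality. By inclusion-exclusion, |A union B| = |A| + |B| - |A cap B|.
|A| = 5, |B| = 6, |A cap B| = 3.
So mu_c(A union B) = 5 + 6 - 3 = 8.

8


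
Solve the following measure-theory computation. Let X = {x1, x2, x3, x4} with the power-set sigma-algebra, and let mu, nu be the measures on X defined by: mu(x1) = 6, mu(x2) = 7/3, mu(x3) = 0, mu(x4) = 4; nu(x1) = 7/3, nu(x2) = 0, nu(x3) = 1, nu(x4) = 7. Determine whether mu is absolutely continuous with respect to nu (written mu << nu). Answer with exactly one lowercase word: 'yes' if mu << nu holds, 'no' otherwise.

mu << nu means: every nu-null measurable set is also mu-null; equivalently, for every atom x, if nu({x}) = 0 then mu({x}) = 0.
Checking each atom:
  x1: nu = 7/3 > 0 -> no constraint.
  x2: nu = 0, mu = 7/3 > 0 -> violates mu << nu.
  x3: nu = 1 > 0 -> no constraint.
  x4: nu = 7 > 0 -> no constraint.
The atom(s) x2 violate the condition (nu = 0 but mu > 0). Therefore mu is NOT absolutely continuous w.r.t. nu.

no


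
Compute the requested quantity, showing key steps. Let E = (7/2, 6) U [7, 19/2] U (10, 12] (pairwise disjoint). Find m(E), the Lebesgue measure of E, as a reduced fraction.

For pairwise disjoint intervals, m(union_i I_i) = sum_i m(I_i),
and m is invariant under swapping open/closed endpoints (single points have measure 0).
So m(E) = sum_i (b_i - a_i).
  I_1 has length 6 - 7/2 = 5/2.
  I_2 has length 19/2 - 7 = 5/2.
  I_3 has length 12 - 10 = 2.
Summing:
  m(E) = 5/2 + 5/2 + 2 = 7.

7


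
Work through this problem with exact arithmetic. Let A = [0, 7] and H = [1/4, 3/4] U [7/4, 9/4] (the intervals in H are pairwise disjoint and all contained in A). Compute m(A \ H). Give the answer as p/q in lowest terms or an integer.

The ambient interval has length m(A) = 7 - 0 = 7.
Since the holes are disjoint and sit inside A, by finite additivity
  m(H) = sum_i (b_i - a_i), and m(A \ H) = m(A) - m(H).
Computing the hole measures:
  m(H_1) = 3/4 - 1/4 = 1/2.
  m(H_2) = 9/4 - 7/4 = 1/2.
Summed: m(H) = 1/2 + 1/2 = 1.
So m(A \ H) = 7 - 1 = 6.

6


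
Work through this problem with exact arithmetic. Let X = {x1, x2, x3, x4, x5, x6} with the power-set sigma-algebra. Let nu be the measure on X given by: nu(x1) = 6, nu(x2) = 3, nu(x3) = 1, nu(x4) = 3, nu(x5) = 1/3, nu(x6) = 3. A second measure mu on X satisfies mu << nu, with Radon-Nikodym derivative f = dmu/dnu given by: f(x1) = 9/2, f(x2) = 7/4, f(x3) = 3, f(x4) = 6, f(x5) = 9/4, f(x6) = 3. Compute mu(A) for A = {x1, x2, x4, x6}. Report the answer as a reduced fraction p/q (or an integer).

By the defining property of the Radon-Nikodym derivative, for every measurable set A,
  mu(A) = integral_A f dnu.
Since nu is a discrete measure concentrated on the atoms of X, the integral over A reduces to the sum
  mu(A) = sum_{x in A} f(x) * nu({x}).
Computing each term:
  x1: f(x1) * nu(x1) = 9/2 * 6 = 27.
  x2: f(x2) * nu(x2) = 7/4 * 3 = 21/4.
  x4: f(x4) * nu(x4) = 6 * 3 = 18.
  x6: f(x6) * nu(x6) = 3 * 3 = 9.
Summing: mu(A) = 27 + 21/4 + 18 + 9 = 237/4.

237/4


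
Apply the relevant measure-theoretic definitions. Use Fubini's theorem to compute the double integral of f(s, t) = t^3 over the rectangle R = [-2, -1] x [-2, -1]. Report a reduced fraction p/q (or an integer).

f(s, t) is a tensor product of a function of s and a function of t, and both factors are bounded continuous (hence Lebesgue integrable) on the rectangle, so Fubini's theorem applies:
  integral_R f d(m x m) = (integral_a1^b1 1 ds) * (integral_a2^b2 t^3 dt).
Inner integral in s: integral_{-2}^{-1} 1 ds = ((-1)^1 - (-2)^1)/1
  = 1.
Inner integral in t: integral_{-2}^{-1} t^3 dt = ((-1)^4 - (-2)^4)/4
  = -15/4.
Product: (1) * (-15/4) = -15/4.

-15/4


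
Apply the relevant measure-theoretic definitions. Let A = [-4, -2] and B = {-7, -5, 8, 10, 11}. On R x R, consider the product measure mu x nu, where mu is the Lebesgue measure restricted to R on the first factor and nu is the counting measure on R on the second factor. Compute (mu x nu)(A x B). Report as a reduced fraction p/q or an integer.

For a measurable rectangle A x B, the product measure satisfies
  (mu x nu)(A x B) = mu(A) * nu(B).
  mu(A) = 2.
  nu(B) = 5.
  (mu x nu)(A x B) = 2 * 5 = 10.

10


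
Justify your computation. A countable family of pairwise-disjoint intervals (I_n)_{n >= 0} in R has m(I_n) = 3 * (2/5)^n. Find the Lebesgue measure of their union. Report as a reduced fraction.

By countable additivity of the Lebesgue measure on pairwise disjoint measurable sets,
  m(union_{n >= 0} I_n) = sum_{n >= 0} m(I_n) = sum_{n >= 0} a * r^n,
  with a = 3 and r = 2/5.
Since 0 < r = 2/5 < 1, the geometric series converges:
  sum_{n >= 0} a * r^n = a / (1 - r).
  = 3 / (1 - 2/5)
  = 3 / (3/5)
  = 5.

5


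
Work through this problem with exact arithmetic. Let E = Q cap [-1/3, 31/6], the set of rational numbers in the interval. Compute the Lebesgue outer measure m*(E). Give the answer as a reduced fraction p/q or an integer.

E = Q cap [-1/3, 31/6] is a subset of Q, which is countable. Enumerate Q = {q_1, q_2, ...}; for any eps > 0, cover q_k by the open interval (q_k - eps/2^(k+1), q_k + eps/2^(k+1)), of length eps/2^k. The total cover length is sum_{k>=1} eps/2^k = eps. Hence m*(E) <= m*(Q) <= eps for every eps > 0, and since outer measure is non-negative, m*(E) = 0.

0


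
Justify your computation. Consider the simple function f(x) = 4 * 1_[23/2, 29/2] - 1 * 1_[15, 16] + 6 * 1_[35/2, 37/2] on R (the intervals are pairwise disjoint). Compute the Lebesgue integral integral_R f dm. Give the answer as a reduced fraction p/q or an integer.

For a simple function f = sum_i c_i * 1_{A_i} with disjoint A_i,
  integral f dm = sum_i c_i * m(A_i).
Lengths of the A_i:
  m(A_1) = 29/2 - 23/2 = 3.
  m(A_2) = 16 - 15 = 1.
  m(A_3) = 37/2 - 35/2 = 1.
Contributions c_i * m(A_i):
  (4) * (3) = 12.
  (-1) * (1) = -1.
  (6) * (1) = 6.
Total: 12 - 1 + 6 = 17.

17


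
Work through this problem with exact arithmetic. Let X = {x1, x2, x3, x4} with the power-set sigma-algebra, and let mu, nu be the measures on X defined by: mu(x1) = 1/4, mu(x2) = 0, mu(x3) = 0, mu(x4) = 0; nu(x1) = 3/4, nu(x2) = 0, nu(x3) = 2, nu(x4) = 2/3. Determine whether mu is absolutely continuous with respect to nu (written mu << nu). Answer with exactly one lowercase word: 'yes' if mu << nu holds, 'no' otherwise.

mu << nu means: every nu-null measurable set is also mu-null; equivalently, for every atom x, if nu({x}) = 0 then mu({x}) = 0.
Checking each atom:
  x1: nu = 3/4 > 0 -> no constraint.
  x2: nu = 0, mu = 0 -> consistent with mu << nu.
  x3: nu = 2 > 0 -> no constraint.
  x4: nu = 2/3 > 0 -> no constraint.
No atom violates the condition. Therefore mu << nu.

yes


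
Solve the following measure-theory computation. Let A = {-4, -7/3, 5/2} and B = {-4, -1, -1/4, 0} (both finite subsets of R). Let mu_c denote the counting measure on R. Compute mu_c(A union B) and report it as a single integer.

Counting measure on a finite set equals cardinality. By inclusion-exclusion, |A union B| = |A| + |B| - |A cap B|.
|A| = 3, |B| = 4, |A cap B| = 1.
So mu_c(A union B) = 3 + 4 - 1 = 6.

6


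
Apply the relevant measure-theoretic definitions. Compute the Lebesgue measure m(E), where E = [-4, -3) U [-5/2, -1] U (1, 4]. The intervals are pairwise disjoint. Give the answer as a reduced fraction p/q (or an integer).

For pairwise disjoint intervals, m(union_i I_i) = sum_i m(I_i),
and m is invariant under swapping open/closed endpoints (single points have measure 0).
So m(E) = sum_i (b_i - a_i).
  I_1 has length -3 - (-4) = 1.
  I_2 has length -1 - (-5/2) = 3/2.
  I_3 has length 4 - 1 = 3.
Summing:
  m(E) = 1 + 3/2 + 3 = 11/2.

11/2


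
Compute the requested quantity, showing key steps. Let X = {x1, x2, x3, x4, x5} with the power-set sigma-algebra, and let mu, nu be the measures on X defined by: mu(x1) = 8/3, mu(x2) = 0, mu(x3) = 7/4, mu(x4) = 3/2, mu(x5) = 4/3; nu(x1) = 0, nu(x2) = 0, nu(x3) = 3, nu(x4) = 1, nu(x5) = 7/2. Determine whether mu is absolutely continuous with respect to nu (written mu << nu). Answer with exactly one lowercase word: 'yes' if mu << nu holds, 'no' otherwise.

mu << nu means: every nu-null measurable set is also mu-null; equivalently, for every atom x, if nu({x}) = 0 then mu({x}) = 0.
Checking each atom:
  x1: nu = 0, mu = 8/3 > 0 -> violates mu << nu.
  x2: nu = 0, mu = 0 -> consistent with mu << nu.
  x3: nu = 3 > 0 -> no constraint.
  x4: nu = 1 > 0 -> no constraint.
  x5: nu = 7/2 > 0 -> no constraint.
The atom(s) x1 violate the condition (nu = 0 but mu > 0). Therefore mu is NOT absolutely continuous w.r.t. nu.

no


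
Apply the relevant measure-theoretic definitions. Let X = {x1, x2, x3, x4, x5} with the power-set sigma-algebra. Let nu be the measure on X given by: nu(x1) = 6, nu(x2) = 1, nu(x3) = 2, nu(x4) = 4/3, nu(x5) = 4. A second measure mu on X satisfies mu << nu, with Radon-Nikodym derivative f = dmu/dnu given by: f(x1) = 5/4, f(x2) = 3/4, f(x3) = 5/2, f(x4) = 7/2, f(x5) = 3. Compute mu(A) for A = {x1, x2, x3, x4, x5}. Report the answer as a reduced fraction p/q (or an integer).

By the defining property of the Radon-Nikodym derivative, for every measurable set A,
  mu(A) = integral_A f dnu.
Since nu is a discrete measure concentrated on the atoms of X, the integral over A reduces to the sum
  mu(A) = sum_{x in A} f(x) * nu({x}).
Computing each term:
  x1: f(x1) * nu(x1) = 5/4 * 6 = 15/2.
  x2: f(x2) * nu(x2) = 3/4 * 1 = 3/4.
  x3: f(x3) * nu(x3) = 5/2 * 2 = 5.
  x4: f(x4) * nu(x4) = 7/2 * 4/3 = 14/3.
  x5: f(x5) * nu(x5) = 3 * 4 = 12.
Summing: mu(A) = 15/2 + 3/4 + 5 + 14/3 + 12 = 359/12.

359/12


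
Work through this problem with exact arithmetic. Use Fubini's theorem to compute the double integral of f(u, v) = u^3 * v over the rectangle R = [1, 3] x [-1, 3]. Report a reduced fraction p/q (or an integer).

f(u, v) is a tensor product of a function of u and a function of v, and both factors are bounded continuous (hence Lebesgue integrable) on the rectangle, so Fubini's theorem applies:
  integral_R f d(m x m) = (integral_a1^b1 u^3 du) * (integral_a2^b2 v dv).
Inner integral in u: integral_{1}^{3} u^3 du = (3^4 - 1^4)/4
  = 20.
Inner integral in v: integral_{-1}^{3} v dv = (3^2 - (-1)^2)/2
  = 4.
Product: (20) * (4) = 80.

80


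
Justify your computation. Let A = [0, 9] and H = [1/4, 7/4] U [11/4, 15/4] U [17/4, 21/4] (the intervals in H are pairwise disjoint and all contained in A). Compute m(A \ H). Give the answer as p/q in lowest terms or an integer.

The ambient interval has length m(A) = 9 - 0 = 9.
Since the holes are disjoint and sit inside A, by finite additivity
  m(H) = sum_i (b_i - a_i), and m(A \ H) = m(A) - m(H).
Computing the hole measures:
  m(H_1) = 7/4 - 1/4 = 3/2.
  m(H_2) = 15/4 - 11/4 = 1.
  m(H_3) = 21/4 - 17/4 = 1.
Summed: m(H) = 3/2 + 1 + 1 = 7/2.
So m(A \ H) = 9 - 7/2 = 11/2.

11/2


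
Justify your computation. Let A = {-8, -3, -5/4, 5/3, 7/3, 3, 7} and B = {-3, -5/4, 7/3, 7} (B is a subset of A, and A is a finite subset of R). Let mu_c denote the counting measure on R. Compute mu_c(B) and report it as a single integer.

Counting measure assigns mu_c(E) = |E| (number of elements) when E is finite.
B has 4 element(s), so mu_c(B) = 4.

4


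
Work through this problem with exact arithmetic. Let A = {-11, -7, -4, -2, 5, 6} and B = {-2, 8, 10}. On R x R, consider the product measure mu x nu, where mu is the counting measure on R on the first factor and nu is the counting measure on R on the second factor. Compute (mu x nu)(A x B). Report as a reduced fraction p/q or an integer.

For a measurable rectangle A x B, the product measure satisfies
  (mu x nu)(A x B) = mu(A) * nu(B).
  mu(A) = 6.
  nu(B) = 3.
  (mu x nu)(A x B) = 6 * 3 = 18.

18


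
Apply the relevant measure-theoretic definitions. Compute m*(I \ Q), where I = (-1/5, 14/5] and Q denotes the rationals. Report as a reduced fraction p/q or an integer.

The interval I = (-1/5, 14/5] has m(I) = 14/5 - (-1/5) = 3 (endpoints are measure-zero, so open/closed/half-open agree). Write I = (I cap Q) u (I \ Q). The rationals in I are countable, so m*(I cap Q) = 0 (cover each rational by intervals whose total length is arbitrarily small). By countable subadditivity m*(I) <= m*(I cap Q) + m*(I \ Q), hence m*(I \ Q) >= m(I) = 3. The reverse inequality m*(I \ Q) <= m*(I) = 3 is trivial since (I \ Q) is a subset of I. Therefore m*(I \ Q) = 3.

3


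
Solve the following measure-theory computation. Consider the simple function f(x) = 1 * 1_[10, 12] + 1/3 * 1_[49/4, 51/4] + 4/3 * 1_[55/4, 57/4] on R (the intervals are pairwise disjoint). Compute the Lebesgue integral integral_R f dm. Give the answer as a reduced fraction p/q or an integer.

For a simple function f = sum_i c_i * 1_{A_i} with disjoint A_i,
  integral f dm = sum_i c_i * m(A_i).
Lengths of the A_i:
  m(A_1) = 12 - 10 = 2.
  m(A_2) = 51/4 - 49/4 = 1/2.
  m(A_3) = 57/4 - 55/4 = 1/2.
Contributions c_i * m(A_i):
  (1) * (2) = 2.
  (1/3) * (1/2) = 1/6.
  (4/3) * (1/2) = 2/3.
Total: 2 + 1/6 + 2/3 = 17/6.

17/6


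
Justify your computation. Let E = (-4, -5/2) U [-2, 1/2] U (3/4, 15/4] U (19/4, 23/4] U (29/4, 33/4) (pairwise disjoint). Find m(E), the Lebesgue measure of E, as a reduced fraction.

For pairwise disjoint intervals, m(union_i I_i) = sum_i m(I_i),
and m is invariant under swapping open/closed endpoints (single points have measure 0).
So m(E) = sum_i (b_i - a_i).
  I_1 has length -5/2 - (-4) = 3/2.
  I_2 has length 1/2 - (-2) = 5/2.
  I_3 has length 15/4 - 3/4 = 3.
  I_4 has length 23/4 - 19/4 = 1.
  I_5 has length 33/4 - 29/4 = 1.
Summing:
  m(E) = 3/2 + 5/2 + 3 + 1 + 1 = 9.

9


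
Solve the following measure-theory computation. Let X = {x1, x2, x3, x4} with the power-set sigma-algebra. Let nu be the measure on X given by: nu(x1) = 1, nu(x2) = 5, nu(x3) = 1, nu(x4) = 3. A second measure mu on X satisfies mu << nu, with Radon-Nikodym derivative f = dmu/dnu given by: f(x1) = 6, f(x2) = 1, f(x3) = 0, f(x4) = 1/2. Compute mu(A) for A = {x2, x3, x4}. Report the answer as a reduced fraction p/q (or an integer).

By the defining property of the Radon-Nikodym derivative, for every measurable set A,
  mu(A) = integral_A f dnu.
Since nu is a discrete measure concentrated on the atoms of X, the integral over A reduces to the sum
  mu(A) = sum_{x in A} f(x) * nu({x}).
Computing each term:
  x2: f(x2) * nu(x2) = 1 * 5 = 5.
  x3: f(x3) * nu(x3) = 0 * 1 = 0.
  x4: f(x4) * nu(x4) = 1/2 * 3 = 3/2.
Summing: mu(A) = 5 + 0 + 3/2 = 13/2.

13/2


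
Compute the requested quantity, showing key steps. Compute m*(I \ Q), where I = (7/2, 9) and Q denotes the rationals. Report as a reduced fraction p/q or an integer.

The interval I = (7/2, 9) has m(I) = 9 - 7/2 = 11/2 (endpoints are measure-zero, so open/closed/half-open agree). Write I = (I cap Q) u (I \ Q). The rationals in I are countable, so m*(I cap Q) = 0 (cover each rational by intervals whose total length is arbitrarily small). By countable subadditivity m*(I) <= m*(I cap Q) + m*(I \ Q), hence m*(I \ Q) >= m(I) = 11/2. The reverse inequality m*(I \ Q) <= m*(I) = 11/2 is trivial since (I \ Q) is a subset of I. Therefore m*(I \ Q) = 11/2.

11/2


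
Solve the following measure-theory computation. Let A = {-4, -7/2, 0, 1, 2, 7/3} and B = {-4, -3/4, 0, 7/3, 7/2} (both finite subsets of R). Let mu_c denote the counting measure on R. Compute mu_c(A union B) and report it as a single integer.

Counting measure on a finite set equals cardinality. By inclusion-exclusion, |A union B| = |A| + |B| - |A cap B|.
|A| = 6, |B| = 5, |A cap B| = 3.
So mu_c(A union B) = 6 + 5 - 3 = 8.

8


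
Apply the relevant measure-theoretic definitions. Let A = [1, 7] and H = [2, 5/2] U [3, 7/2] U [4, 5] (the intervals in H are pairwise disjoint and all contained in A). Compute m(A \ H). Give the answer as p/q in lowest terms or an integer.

The ambient interval has length m(A) = 7 - 1 = 6.
Since the holes are disjoint and sit inside A, by finite additivity
  m(H) = sum_i (b_i - a_i), and m(A \ H) = m(A) - m(H).
Computing the hole measures:
  m(H_1) = 5/2 - 2 = 1/2.
  m(H_2) = 7/2 - 3 = 1/2.
  m(H_3) = 5 - 4 = 1.
Summed: m(H) = 1/2 + 1/2 + 1 = 2.
So m(A \ H) = 6 - 2 = 4.

4


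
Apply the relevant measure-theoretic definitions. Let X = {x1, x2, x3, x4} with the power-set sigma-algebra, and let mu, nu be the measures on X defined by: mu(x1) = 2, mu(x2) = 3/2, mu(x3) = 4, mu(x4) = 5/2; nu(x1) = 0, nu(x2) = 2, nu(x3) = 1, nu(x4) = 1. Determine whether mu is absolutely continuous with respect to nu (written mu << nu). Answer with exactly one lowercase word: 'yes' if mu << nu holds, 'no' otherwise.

mu << nu means: every nu-null measurable set is also mu-null; equivalently, for every atom x, if nu({x}) = 0 then mu({x}) = 0.
Checking each atom:
  x1: nu = 0, mu = 2 > 0 -> violates mu << nu.
  x2: nu = 2 > 0 -> no constraint.
  x3: nu = 1 > 0 -> no constraint.
  x4: nu = 1 > 0 -> no constraint.
The atom(s) x1 violate the condition (nu = 0 but mu > 0). Therefore mu is NOT absolutely continuous w.r.t. nu.

no


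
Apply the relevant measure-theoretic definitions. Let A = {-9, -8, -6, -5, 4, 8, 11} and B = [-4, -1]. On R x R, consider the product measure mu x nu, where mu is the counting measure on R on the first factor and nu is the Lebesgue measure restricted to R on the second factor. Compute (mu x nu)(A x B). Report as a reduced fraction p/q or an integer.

For a measurable rectangle A x B, the product measure satisfies
  (mu x nu)(A x B) = mu(A) * nu(B).
  mu(A) = 7.
  nu(B) = 3.
  (mu x nu)(A x B) = 7 * 3 = 21.

21


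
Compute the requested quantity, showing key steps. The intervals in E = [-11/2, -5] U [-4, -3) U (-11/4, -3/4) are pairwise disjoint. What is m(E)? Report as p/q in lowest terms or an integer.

For pairwise disjoint intervals, m(union_i I_i) = sum_i m(I_i),
and m is invariant under swapping open/closed endpoints (single points have measure 0).
So m(E) = sum_i (b_i - a_i).
  I_1 has length -5 - (-11/2) = 1/2.
  I_2 has length -3 - (-4) = 1.
  I_3 has length -3/4 - (-11/4) = 2.
Summing:
  m(E) = 1/2 + 1 + 2 = 7/2.

7/2


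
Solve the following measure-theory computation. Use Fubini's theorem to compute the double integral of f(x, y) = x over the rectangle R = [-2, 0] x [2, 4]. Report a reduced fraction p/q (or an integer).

f(x, y) is a tensor product of a function of x and a function of y, and both factors are bounded continuous (hence Lebesgue integrable) on the rectangle, so Fubini's theorem applies:
  integral_R f d(m x m) = (integral_a1^b1 x dx) * (integral_a2^b2 1 dy).
Inner integral in x: integral_{-2}^{0} x dx = (0^2 - (-2)^2)/2
  = -2.
Inner integral in y: integral_{2}^{4} 1 dy = (4^1 - 2^1)/1
  = 2.
Product: (-2) * (2) = -4.

-4
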